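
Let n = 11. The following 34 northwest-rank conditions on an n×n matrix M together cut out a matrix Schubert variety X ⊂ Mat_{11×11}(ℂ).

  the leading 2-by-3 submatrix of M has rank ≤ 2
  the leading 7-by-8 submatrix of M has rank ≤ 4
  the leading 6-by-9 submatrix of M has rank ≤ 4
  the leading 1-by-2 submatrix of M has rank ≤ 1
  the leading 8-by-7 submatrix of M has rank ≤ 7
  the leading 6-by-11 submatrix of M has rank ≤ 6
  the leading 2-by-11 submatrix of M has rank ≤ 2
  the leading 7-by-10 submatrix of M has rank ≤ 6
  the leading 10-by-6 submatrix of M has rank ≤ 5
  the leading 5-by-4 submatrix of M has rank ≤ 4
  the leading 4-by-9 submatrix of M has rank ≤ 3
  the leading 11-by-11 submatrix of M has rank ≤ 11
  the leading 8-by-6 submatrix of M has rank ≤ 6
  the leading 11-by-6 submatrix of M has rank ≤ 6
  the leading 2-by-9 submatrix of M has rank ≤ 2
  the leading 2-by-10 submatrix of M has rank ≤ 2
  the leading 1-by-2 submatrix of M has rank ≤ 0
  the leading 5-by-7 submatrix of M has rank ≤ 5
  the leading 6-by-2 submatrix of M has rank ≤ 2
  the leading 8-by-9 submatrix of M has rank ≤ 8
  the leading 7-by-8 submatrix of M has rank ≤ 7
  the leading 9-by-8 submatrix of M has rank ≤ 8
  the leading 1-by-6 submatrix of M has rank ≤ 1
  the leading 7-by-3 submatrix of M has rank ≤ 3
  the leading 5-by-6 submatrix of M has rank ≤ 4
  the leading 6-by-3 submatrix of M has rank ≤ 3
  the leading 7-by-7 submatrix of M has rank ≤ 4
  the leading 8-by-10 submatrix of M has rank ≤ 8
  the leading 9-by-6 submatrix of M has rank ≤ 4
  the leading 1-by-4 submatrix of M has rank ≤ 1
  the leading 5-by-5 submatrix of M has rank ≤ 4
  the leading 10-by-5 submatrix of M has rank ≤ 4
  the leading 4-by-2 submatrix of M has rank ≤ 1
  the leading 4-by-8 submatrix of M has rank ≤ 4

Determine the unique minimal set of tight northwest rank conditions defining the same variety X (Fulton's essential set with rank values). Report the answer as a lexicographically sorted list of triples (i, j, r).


The tightest implied rank at each (i,j), from the 34 conditions:

  0  0  1  1  1  1  1  1  1  1  1
  1  1  2  2  2  2  2  2  2  2  2
  1  1  2  3  3  3  3  3  3  3  3
  1  1  2  3  3  3  3  3  3  4  4
  1  2  3  4  4  4  4  4  4  5  5
  1  2  3  4  4  4  4  4  4  5  6
  1  2  3  4  4  4  4  4  5  6  7
  1  2  3  4  4  4  5  5  6  7  8
  1  2  3  4  4  4  5  6  7  8  9
  1  2  3  4  4  5  6  7  8  9  10
  1  2  3  4  5  6  7  8  9  10  11

so w = (3, 1, 4, 10, 2, 11, 9, 7, 8, 6, 5).

D(w) has 23 cells with 7 SE-corners; essential set:

[(1, 2, 0), (4, 2, 1), (4, 9, 3), (6, 9, 4), (7, 8, 4), (9, 6, 4), (10, 5, 4)]


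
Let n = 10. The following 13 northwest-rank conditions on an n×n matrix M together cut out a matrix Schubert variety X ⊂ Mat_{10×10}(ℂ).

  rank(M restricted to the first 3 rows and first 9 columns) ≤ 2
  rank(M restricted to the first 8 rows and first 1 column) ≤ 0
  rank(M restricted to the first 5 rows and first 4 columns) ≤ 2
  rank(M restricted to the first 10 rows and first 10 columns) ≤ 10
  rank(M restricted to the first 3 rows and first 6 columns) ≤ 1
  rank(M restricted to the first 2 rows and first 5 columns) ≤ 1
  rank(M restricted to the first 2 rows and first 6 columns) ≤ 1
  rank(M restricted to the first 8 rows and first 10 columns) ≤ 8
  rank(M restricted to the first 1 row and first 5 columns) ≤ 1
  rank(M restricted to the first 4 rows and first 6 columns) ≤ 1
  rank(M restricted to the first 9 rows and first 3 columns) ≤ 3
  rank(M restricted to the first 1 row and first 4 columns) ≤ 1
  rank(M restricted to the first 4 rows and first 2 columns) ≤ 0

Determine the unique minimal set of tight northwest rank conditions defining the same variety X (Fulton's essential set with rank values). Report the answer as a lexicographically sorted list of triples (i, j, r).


Reconstructing r_w from the 13 given conditions:

  row 1: 0 0 1 1 1 1 1 1 1 1
  row 2: 0 0 1 1 1 1 2 2 2 2
  row 3: 0 0 1 1 1 1 2 2 2 3
  row 4: 0 0 1 1 1 1 2 3 3 4
  row 5: 0 1 2 2 2 2 3 4 4 5
  row 6: 0 1 2 3 3 3 4 5 5 6
  row 7: 0 1 2 3 4 4 5 6 6 7
  row 8: 0 1 2 3 4 5 6 7 7 8
  row 9: 1 2 3 4 5 6 7 8 8 9
  row 10: 1 2 3 4 5 6 7 8 9 10

the unique w with this rank table is (3, 7, 10, 8, 2, 4, 5, 6, 1, 9).

Fulton essential set (4 of the 23 Rothe cells):

[(3, 9, 2), (4, 2, 0), (4, 6, 1), (8, 1, 0)]


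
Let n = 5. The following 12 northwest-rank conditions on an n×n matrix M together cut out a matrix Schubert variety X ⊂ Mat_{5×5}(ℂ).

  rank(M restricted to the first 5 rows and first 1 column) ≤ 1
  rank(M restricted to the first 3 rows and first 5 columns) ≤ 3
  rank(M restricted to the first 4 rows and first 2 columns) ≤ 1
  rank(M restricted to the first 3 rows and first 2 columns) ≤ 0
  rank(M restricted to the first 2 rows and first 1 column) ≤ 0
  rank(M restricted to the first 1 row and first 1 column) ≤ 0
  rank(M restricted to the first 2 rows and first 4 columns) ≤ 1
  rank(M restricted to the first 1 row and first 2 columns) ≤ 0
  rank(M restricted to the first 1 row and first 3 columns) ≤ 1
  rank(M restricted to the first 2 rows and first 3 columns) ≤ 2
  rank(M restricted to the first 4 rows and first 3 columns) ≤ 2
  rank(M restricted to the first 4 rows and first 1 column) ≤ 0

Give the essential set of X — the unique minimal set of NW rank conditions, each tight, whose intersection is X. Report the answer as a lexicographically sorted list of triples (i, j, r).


Rank table r_w(5×5) implied by the 12 constraints:

  i=1: 0  0  1  1  1
  i=2: 0  0  1  1  2
  i=3: 0  0  1  2  3
  i=4: 0  1  2  3  4
  i=5: 1  2  3  4  5

the unique w with this rank table is (3, 5, 4, 2, 1).

3 SE-corners of the 8-cell Rothe diagram give Ess(w):

[(2, 4, 1), (3, 2, 0), (4, 1, 0)]


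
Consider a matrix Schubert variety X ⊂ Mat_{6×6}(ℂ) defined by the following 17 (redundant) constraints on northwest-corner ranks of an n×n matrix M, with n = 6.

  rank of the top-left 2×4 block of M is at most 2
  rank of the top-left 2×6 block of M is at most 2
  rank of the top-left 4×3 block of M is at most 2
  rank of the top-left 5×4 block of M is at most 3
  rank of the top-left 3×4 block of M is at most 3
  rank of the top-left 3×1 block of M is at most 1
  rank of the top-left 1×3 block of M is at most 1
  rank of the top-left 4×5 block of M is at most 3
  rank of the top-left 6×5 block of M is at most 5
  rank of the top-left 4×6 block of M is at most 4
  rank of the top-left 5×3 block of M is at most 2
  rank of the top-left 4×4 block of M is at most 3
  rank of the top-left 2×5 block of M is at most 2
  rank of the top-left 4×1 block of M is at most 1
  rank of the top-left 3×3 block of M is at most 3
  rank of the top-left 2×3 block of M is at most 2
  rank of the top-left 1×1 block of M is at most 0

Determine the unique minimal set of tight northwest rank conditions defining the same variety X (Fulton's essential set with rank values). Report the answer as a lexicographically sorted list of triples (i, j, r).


Rank table r_w(6×6) implied by the 17 constraints:

  row 1: 0 | 1 | 1 | 1 | 1 | 1
  row 2: 1 | 2 | 2 | 2 | 2 | 2
  row 3: 1 | 2 | 2 | 3 | 3 | 3
  row 4: 1 | 2 | 2 | 3 | 3 | 4
  row 5: 1 | 2 | 2 | 3 | 4 | 5
  row 6: 1 | 2 | 3 | 4 | 5 | 6

hence w(1..6) = (2, 1, 4, 6, 5, 3).

Fulton essential set (3 of the 5 Rothe cells):

[(1, 1, 0), (4, 5, 3), (5, 3, 2)]


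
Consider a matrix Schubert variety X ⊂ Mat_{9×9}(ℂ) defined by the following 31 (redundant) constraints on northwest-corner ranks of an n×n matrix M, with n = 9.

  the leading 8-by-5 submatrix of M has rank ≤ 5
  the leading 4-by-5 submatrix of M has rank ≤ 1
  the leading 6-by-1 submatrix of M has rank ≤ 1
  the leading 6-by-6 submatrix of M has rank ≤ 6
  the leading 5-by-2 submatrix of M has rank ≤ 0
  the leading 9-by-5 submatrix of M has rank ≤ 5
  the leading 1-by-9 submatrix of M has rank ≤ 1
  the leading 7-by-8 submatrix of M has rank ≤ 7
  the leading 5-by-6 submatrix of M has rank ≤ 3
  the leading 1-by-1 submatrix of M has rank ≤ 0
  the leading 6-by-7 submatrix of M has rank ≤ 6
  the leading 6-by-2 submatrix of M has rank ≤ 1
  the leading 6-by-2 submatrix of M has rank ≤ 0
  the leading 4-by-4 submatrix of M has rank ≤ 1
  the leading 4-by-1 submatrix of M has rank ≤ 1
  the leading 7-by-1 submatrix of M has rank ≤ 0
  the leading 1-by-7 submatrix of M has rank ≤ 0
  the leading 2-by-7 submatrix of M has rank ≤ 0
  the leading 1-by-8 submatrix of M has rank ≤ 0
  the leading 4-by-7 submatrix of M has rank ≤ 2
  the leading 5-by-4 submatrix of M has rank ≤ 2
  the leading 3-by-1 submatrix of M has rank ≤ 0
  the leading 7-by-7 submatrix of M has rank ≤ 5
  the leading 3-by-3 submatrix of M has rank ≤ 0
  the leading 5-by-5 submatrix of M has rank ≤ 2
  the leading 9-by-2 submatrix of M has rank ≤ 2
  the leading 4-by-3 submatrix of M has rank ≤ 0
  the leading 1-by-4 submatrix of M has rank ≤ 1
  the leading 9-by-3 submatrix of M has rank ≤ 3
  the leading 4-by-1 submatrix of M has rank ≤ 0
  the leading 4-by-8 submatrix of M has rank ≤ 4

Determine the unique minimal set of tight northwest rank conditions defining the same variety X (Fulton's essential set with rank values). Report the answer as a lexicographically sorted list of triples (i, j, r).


Recovering R(i,j) via the rank-extension bound from the 31 conditions:

  row 1: 0 0 0 0 0 0 0 0 1
  row 2: 0 0 0 0 0 0 0 1 2
  row 3: 0 0 0 1 1 1 1 2 3
  row 4: 0 0 0 1 1 2 2 3 4
  row 5: 0 0 1 2 2 3 3 4 5
  row 6: 0 0 1 2 3 4 4 5 6
  row 7: 0 1 2 3 4 5 5 6 7
  row 8: 1 2 3 4 5 6 6 7 8
  row 9: 1 2 3 4 5 6 7 8 9

second differences of R give the permutation w = (9, 8, 4, 6, 3, 5, 2, 1, 7).

|D(w)|=27, |Ess(w)|=6:

[(1, 8, 0), (2, 7, 0), (4, 3, 0), (4, 5, 1), (6, 2, 0), (7, 1, 0)]


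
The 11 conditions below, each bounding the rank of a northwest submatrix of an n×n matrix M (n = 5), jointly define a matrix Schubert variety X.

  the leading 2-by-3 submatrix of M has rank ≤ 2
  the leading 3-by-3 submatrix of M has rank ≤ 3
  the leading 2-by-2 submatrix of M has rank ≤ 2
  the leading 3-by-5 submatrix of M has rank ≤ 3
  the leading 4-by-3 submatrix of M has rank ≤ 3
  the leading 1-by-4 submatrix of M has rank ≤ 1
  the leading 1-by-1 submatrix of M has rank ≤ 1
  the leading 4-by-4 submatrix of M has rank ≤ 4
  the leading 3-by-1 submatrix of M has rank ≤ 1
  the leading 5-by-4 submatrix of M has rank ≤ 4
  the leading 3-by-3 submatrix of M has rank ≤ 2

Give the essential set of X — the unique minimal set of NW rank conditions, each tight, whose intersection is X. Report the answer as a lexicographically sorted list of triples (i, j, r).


Recovering R(i,j) via the rank-extension bound from the 11 conditions:

  i=1: 1  1  1  1  1
  i=2: 1  2  2  2  2
  i=3: 1  2  2  3  3
  i=4: 1  2  3  4  4
  i=5: 1  2  3  4  5

so w = (1, 2, 4, 3, 5).

ℓ(w)=1; the 1 essential cell (i,j,r):

[(3, 3, 2)]


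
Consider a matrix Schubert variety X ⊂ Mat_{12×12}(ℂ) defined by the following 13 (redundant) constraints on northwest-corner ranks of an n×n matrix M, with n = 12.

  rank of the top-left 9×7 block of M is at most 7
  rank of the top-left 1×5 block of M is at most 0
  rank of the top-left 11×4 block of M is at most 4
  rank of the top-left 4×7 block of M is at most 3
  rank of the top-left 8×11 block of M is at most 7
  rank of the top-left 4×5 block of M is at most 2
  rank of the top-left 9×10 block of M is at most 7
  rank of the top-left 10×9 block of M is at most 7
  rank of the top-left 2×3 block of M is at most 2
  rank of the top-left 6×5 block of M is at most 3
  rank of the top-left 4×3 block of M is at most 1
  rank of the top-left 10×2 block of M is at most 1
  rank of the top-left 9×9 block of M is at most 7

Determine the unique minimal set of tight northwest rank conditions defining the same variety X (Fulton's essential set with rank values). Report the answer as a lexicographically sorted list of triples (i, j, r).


The tightest implied rank at each (i,j), from the 13 conditions:

  row 1: 0 0 0 0 0 1 1 1 1 1 1 1
  row 2: 1 1 1 1 1 2 2 2 2 2 2 2
  row 3: 1 1 1 2 2 3 3 3 3 3 3 3
  row 4: 1 1 1 2 2 3 3 4 4 4 4 4
  row 5: 1 1 2 3 3 4 4 5 5 5 5 5
  row 6: 1 1 2 3 3 4 5 6 6 6 6 6
  row 7: 1 1 2 3 4 5 6 7 7 7 7 7
  row 8: 1 1 2 3 4 5 6 7 7 7 7 8
  row 9: 1 1 2 3 4 5 6 7 7 7 8 9
  row 10: 1 1 2 3 4 5 6 7 7 8 9 10
  row 11: 1 2 3 4 5 6 7 8 8 9 10 11
  row 12: 1 2 3 4 5 6 7 8 9 10 11 12

so w = (6, 1, 4, 8, 3, 7, 5, 12, 11, 10, 2, 9).

Fulton essential set (9 of the 24 Rothe cells):

[(1, 5, 0), (4, 3, 1), (4, 5, 2), (4, 7, 3), (6, 5, 3), (8, 11, 7), (9, 10, 7), (10, 2, 1), (10, 9, 7)]


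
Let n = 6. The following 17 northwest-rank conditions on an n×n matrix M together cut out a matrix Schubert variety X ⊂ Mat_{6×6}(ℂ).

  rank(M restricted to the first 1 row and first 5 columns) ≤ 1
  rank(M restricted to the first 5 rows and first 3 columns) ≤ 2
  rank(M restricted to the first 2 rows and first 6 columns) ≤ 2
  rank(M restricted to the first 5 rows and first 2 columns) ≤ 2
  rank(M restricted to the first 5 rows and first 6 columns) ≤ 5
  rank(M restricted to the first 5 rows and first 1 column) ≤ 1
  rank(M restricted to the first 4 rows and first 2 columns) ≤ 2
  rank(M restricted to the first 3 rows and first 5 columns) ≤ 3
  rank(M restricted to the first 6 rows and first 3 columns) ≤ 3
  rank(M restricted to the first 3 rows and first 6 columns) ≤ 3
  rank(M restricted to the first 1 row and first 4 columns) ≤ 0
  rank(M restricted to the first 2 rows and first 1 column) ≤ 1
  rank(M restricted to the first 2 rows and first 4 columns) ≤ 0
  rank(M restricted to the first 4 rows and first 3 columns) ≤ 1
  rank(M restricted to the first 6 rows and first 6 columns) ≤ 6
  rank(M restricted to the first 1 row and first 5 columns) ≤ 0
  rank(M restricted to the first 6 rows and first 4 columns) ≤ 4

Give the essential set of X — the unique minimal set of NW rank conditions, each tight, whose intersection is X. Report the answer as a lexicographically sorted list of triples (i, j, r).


Propagating the 17 rank bounds to every northwest block:

  i=1: 0 0 0 0 0 1
  i=2: 0 0 0 0 1 2
  i=3: 1 1 1 1 2 3
  i=4: 1 1 1 2 3 4
  i=5: 1 2 2 3 4 5
  i=6: 1 2 3 4 5 6

giving w = (6, 5, 1, 4, 2, 3) via Δ²R.

3 SE-corners of the 11-cell Rothe diagram give Ess(w):

[(1, 5, 0), (2, 4, 0), (4, 3, 1)]


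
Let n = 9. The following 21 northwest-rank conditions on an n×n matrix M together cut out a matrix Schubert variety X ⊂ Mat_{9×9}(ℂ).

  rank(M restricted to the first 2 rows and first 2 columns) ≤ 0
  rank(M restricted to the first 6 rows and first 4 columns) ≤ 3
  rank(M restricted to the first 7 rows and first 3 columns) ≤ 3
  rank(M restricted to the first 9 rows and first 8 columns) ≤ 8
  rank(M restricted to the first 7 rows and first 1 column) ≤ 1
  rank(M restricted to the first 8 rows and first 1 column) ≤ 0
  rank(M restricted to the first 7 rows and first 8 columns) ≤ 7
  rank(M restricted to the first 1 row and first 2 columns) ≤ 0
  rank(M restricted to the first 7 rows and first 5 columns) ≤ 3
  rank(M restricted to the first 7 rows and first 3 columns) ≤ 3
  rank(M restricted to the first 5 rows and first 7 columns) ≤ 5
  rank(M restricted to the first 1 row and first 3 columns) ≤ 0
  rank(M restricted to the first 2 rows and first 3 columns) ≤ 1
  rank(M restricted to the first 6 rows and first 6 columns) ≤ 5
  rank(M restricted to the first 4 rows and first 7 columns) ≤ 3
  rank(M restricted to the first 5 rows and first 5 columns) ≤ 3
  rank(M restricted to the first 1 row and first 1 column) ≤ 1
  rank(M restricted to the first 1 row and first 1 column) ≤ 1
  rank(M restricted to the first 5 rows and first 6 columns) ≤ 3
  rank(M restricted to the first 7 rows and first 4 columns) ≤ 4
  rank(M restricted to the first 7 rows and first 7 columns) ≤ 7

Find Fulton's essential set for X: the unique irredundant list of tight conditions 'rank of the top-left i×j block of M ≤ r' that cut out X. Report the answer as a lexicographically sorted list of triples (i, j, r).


Rank table r_w(9×9) implied by the 21 constraints:

  i=1: 0 0 0 1 1 1 1 1 1
  i=2: 0 0 1 2 2 2 2 2 2
  i=3: 0 1 2 3 3 3 3 3 3
  i=4: 0 1 2 3 3 3 3 4 4
  i=5: 0 1 2 3 3 3 4 5 5
  i=6: 0 1 2 3 3 4 5 6 6
  i=7: 0 1 2 3 3 4 5 6 7
  i=8: 0 1 2 3 4 5 6 7 8
  i=9: 1 2 3 4 5 6 7 8 9

reading off 1-entries of Δ²R: w = (4, 3, 2, 8, 7, 6, 9, 5, 1).

Fulton essential set (6 of the 18 Rothe cells):

[(1, 3, 0), (2, 2, 0), (4, 7, 3), (5, 6, 3), (7, 5, 3), (8, 1, 0)]


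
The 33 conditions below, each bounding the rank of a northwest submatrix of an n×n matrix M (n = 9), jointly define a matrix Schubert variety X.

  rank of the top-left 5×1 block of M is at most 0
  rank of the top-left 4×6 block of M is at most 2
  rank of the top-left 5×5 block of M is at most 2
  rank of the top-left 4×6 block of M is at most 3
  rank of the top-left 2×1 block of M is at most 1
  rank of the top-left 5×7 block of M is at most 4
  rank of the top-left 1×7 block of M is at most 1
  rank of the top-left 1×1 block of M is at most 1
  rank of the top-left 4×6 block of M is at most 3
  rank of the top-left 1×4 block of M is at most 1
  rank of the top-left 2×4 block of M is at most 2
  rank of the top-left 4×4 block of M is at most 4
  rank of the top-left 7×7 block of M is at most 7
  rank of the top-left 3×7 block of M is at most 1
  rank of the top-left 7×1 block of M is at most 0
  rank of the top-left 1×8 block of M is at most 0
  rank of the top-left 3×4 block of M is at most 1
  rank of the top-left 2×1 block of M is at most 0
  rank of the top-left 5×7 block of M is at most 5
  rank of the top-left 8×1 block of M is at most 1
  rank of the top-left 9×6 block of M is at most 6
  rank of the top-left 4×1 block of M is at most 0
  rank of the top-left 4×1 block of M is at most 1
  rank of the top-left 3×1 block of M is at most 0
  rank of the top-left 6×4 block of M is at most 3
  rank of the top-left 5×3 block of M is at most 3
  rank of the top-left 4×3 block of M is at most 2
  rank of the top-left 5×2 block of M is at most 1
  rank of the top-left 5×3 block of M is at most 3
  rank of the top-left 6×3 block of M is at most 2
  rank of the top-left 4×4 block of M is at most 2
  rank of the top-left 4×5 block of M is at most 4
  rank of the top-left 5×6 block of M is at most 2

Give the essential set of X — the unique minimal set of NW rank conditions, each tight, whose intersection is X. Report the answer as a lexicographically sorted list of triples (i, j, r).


Recovering R(i,j) via the rank-extension bound from the 33 conditions:

  i=1: 0 0 0 0 0 0 0 0 1
  i=2: 0 1 1 1 1 1 1 1 2
  i=3: 0 1 1 1 1 1 1 2 3
  i=4: 0 1 2 2 2 2 2 3 4
  i=5: 0 1 2 2 2 2 3 4 5
  i=6: 0 1 2 3 3 3 4 5 6
  i=7: 0 1 2 3 4 4 5 6 7
  i=8: 1 2 3 4 5 5 6 7 8
  i=9: 1 2 3 4 5 6 7 8 9

second differences of R give the permutation w = (9, 2, 8, 3, 7, 4, 5, 1, 6).

ℓ(w)=22; the 4 essential cells (i,j,r):

[(1, 8, 0), (3, 7, 1), (5, 6, 2), (7, 1, 0)]


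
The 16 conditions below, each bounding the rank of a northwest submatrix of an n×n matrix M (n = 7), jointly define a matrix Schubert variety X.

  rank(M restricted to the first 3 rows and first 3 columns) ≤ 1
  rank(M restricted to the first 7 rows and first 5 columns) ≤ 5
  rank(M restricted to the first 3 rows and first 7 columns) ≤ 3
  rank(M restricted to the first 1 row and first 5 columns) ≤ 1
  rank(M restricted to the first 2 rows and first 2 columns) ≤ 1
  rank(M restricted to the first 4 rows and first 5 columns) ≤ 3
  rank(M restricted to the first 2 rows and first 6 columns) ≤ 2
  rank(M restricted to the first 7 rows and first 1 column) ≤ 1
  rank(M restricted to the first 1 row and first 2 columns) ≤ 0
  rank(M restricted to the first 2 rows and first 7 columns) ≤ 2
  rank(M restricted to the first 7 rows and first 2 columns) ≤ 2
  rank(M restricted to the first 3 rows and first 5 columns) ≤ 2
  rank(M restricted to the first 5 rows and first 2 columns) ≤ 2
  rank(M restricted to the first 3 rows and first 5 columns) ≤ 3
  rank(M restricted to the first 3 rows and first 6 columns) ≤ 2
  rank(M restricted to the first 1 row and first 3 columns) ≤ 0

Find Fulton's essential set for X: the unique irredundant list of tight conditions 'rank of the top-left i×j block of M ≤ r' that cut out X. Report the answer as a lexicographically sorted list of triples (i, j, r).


Computing R[i][j] = min implied NW-rank bound (n=7, 16 conditions):

  R[1]: 0 | 0 | 0 | 1 | 1 | 1 | 1
  R[2]: 1 | 1 | 1 | 2 | 2 | 2 | 2
  R[3]: 1 | 1 | 1 | 2 | 2 | 2 | 3
  R[4]: 1 | 2 | 2 | 3 | 3 | 3 | 4
  R[5]: 1 | 2 | 3 | 4 | 4 | 4 | 5
  R[6]: 1 | 2 | 3 | 4 | 5 | 5 | 6
  R[7]: 1 | 2 | 3 | 4 | 5 | 6 | 7

the unique w with this rank table is (4, 1, 7, 2, 3, 5, 6).

Rothe diagram D(w) (7 cells), 3 SE-corners (essential conditions):

[(1, 3, 0), (3, 3, 1), (3, 6, 2)]


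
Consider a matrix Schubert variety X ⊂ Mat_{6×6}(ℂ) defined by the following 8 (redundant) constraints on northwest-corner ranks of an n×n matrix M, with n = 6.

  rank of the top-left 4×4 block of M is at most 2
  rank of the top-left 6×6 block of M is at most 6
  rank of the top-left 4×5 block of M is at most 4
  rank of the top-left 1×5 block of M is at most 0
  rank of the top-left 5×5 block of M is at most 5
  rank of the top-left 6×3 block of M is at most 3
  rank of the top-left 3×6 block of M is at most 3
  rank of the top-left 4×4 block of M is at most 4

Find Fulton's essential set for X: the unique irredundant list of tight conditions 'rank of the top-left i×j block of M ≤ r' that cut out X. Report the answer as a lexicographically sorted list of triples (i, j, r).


The tightest implied rank at each (i,j), from the 8 conditions:

  R[1]: 0  0  0  0  0  1
  R[2]: 1  1  1  1  1  2
  R[3]: 1  2  2  2  2  3
  R[4]: 1  2  2  2  3  4
  R[5]: 1  2  3  3  4  5
  R[6]: 1  2  3  4  5  6

giving w = (6, 1, 2, 5, 3, 4) via Δ²R.

|D(w)|=7, |Ess(w)|=2:

[(1, 5, 0), (4, 4, 2)]


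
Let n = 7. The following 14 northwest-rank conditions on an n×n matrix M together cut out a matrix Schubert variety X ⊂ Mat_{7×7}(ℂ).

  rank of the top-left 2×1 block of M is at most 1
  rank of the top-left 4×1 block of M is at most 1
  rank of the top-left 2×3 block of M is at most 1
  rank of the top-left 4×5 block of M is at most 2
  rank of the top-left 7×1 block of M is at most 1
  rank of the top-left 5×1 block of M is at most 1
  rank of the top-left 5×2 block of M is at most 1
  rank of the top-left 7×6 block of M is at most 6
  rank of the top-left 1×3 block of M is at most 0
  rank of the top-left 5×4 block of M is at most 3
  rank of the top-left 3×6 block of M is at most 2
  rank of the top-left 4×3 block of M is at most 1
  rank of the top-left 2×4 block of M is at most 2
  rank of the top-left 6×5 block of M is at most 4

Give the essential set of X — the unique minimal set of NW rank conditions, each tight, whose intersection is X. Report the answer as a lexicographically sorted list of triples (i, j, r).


Reconstructing r_w from the 14 given conditions:

  row 1: 0 | 0 | 0 | 1 | 1 | 1 | 1
  row 2: 1 | 1 | 1 | 2 | 2 | 2 | 2
  row 3: 1 | 1 | 1 | 2 | 2 | 2 | 3
  row 4: 1 | 1 | 1 | 2 | 2 | 3 | 4
  row 5: 1 | 1 | 2 | 3 | 3 | 4 | 5
  row 6: 1 | 2 | 3 | 4 | 4 | 5 | 6
  row 7: 1 | 2 | 3 | 4 | 5 | 6 | 7

reading off 1-entries of Δ²R: w = (4, 1, 7, 6, 3, 2, 5).

Fulton essential set (5 of the 11 Rothe cells):

[(1, 3, 0), (3, 6, 2), (4, 3, 1), (4, 5, 2), (5, 2, 1)]


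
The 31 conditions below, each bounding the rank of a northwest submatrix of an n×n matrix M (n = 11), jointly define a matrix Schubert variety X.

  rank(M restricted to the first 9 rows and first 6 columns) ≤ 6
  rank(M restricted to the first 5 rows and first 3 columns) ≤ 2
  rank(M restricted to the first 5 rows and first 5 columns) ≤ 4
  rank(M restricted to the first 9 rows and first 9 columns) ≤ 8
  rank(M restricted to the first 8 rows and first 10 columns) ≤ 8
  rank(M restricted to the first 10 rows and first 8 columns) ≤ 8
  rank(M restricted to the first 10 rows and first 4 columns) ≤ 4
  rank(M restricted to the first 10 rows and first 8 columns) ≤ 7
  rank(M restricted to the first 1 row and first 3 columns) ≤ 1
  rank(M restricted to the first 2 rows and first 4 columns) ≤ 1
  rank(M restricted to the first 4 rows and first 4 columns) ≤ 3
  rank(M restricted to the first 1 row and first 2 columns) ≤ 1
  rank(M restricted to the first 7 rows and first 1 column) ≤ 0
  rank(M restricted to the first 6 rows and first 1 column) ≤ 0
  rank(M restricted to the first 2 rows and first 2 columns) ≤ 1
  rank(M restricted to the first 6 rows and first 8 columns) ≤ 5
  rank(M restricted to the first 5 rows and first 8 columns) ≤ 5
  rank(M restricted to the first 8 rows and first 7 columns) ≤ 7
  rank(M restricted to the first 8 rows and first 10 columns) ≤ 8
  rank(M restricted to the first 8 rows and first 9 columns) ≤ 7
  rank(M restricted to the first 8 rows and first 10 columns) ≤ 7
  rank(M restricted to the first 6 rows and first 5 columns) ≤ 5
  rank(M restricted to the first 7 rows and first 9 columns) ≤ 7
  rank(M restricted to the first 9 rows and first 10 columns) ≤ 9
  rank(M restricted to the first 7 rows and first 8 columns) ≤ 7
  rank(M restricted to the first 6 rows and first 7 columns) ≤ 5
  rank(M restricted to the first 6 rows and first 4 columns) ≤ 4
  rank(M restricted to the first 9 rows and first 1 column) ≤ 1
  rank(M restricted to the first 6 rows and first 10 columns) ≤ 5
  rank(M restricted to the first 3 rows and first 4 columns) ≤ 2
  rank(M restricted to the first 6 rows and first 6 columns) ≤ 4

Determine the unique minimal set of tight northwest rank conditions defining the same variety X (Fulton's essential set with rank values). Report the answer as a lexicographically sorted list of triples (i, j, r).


Propagating the 31 rank bounds to every northwest block:

  R[1]: 0 | 1 | 1 | 1 | 1 | 1 | 1 | 1 | 1 | 1 | 1
  R[2]: 0 | 1 | 1 | 1 | 2 | 2 | 2 | 2 | 2 | 2 | 2
  R[3]: 0 | 1 | 2 | 2 | 3 | 3 | 3 | 3 | 3 | 3 | 3
  R[4]: 0 | 1 | 2 | 3 | 4 | 4 | 4 | 4 | 4 | 4 | 4
  R[5]: 0 | 1 | 2 | 3 | 4 | 4 | 5 | 5 | 5 | 5 | 5
  R[6]: 0 | 1 | 2 | 3 | 4 | 4 | 5 | 5 | 5 | 5 | 6
  R[7]: 0 | 1 | 2 | 3 | 4 | 5 | 6 | 6 | 6 | 6 | 7
  R[8]: 1 | 2 | 3 | 4 | 5 | 6 | 7 | 7 | 7 | 7 | 8
  R[9]: 1 | 2 | 3 | 4 | 5 | 6 | 7 | 7 | 8 | 8 | 9
  R[10]: 1 | 2 | 3 | 4 | 5 | 6 | 7 | 7 | 8 | 9 | 10
  R[11]: 1 | 2 | 3 | 4 | 5 | 6 | 7 | 8 | 9 | 10 | 11

so w = (2, 5, 3, 4, 7, 11, 6, 1, 9, 10, 8).

Fulton essential set (5 of the 16 Rothe cells):

[(2, 4, 1), (6, 6, 4), (6, 10, 5), (7, 1, 0), (10, 8, 7)]


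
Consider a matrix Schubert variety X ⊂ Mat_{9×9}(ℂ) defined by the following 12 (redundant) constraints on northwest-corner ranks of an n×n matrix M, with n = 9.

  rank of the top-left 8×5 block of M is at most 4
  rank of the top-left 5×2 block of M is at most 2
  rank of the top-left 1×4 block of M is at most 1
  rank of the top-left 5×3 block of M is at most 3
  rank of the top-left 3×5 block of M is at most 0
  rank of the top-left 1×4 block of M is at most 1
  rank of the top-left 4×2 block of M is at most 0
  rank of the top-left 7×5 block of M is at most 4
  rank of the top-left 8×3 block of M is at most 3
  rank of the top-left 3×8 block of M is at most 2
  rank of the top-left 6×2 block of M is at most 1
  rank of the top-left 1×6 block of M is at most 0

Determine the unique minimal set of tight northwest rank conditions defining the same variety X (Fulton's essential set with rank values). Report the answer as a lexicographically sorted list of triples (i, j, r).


Recovering R(i,j) via the rank-extension bound from the 12 conditions:

  0 | 0 | 0 | 0 | 0 | 0 | 1 | 1 | 1
  0 | 0 | 0 | 0 | 0 | 1 | 2 | 2 | 2
  0 | 0 | 0 | 0 | 0 | 1 | 2 | 2 | 3
  0 | 0 | 1 | 1 | 1 | 2 | 3 | 3 | 4
  1 | 1 | 2 | 2 | 2 | 3 | 4 | 4 | 5
  1 | 1 | 2 | 3 | 3 | 4 | 5 | 5 | 6
  1 | 2 | 3 | 4 | 4 | 5 | 6 | 6 | 7
  1 | 2 | 3 | 4 | 4 | 5 | 6 | 7 | 8
  1 | 2 | 3 | 4 | 5 | 6 | 7 | 8 | 9

so w = (7, 6, 9, 3, 1, 4, 2, 8, 5).

|D(w)|=21, |Ess(w)|=6:

[(1, 6, 0), (3, 5, 0), (3, 8, 2), (4, 2, 0), (6, 2, 1), (8, 5, 4)]


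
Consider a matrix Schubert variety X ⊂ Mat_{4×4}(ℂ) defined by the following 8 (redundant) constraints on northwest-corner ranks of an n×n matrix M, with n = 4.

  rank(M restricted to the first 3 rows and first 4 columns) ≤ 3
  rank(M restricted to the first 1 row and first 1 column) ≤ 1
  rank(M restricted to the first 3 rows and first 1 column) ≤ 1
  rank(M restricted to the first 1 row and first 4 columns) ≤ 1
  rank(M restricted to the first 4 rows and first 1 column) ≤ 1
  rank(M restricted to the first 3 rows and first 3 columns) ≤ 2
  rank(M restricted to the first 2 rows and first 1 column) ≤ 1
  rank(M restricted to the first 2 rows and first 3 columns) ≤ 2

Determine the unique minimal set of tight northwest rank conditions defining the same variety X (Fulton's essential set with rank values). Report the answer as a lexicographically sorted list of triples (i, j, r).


Reconstructing r_w from the 8 given conditions:

  R[1]: 1 | 1 | 1 | 1
  R[2]: 1 | 2 | 2 | 2
  R[3]: 1 | 2 | 2 | 3
  R[4]: 1 | 2 | 3 | 4

hence w(1..4) = (1, 2, 4, 3).

ℓ(w)=1; the 1 essential cell (i,j,r):

[(3, 3, 2)]


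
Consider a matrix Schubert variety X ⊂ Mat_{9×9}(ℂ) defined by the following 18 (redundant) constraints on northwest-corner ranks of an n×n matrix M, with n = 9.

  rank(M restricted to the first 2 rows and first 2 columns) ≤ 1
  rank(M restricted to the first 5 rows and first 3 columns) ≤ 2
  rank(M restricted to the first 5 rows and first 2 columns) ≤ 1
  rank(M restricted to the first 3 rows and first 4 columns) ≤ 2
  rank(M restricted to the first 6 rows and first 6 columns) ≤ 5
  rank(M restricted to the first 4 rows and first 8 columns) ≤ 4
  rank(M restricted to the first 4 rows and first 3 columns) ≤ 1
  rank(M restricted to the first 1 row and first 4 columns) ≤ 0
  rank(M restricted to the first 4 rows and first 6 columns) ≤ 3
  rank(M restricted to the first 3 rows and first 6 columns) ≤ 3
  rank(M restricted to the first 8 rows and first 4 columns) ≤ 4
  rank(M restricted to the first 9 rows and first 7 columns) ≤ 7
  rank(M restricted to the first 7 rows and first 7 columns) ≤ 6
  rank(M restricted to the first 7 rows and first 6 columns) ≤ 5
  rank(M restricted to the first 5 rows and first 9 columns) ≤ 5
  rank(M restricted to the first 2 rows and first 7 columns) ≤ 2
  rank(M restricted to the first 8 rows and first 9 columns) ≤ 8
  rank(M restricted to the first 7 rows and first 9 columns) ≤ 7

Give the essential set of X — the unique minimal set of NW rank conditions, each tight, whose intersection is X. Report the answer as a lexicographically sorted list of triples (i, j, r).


Reconstructing r_w from the 18 given conditions:

  i=1: 0 0 0 0 1 1 1 1 1
  i=2: 1 1 1 1 2 2 2 2 2
  i=3: 1 1 1 2 3 3 3 3 3
  i=4: 1 1 1 2 3 3 4 4 4
  i=5: 1 1 2 3 4 4 5 5 5
  i=6: 1 2 3 4 5 5 6 6 6
  i=7: 1 2 3 4 5 5 6 7 7
  i=8: 1 2 3 4 5 6 7 8 8
  i=9: 1 2 3 4 5 6 7 8 9

hence w(1..9) = (5, 1, 4, 7, 3, 2, 8, 6, 9).

|D(w)|=11, |Ess(w)|=5:

[(1, 4, 0), (4, 3, 1), (4, 6, 3), (5, 2, 1), (7, 6, 5)]


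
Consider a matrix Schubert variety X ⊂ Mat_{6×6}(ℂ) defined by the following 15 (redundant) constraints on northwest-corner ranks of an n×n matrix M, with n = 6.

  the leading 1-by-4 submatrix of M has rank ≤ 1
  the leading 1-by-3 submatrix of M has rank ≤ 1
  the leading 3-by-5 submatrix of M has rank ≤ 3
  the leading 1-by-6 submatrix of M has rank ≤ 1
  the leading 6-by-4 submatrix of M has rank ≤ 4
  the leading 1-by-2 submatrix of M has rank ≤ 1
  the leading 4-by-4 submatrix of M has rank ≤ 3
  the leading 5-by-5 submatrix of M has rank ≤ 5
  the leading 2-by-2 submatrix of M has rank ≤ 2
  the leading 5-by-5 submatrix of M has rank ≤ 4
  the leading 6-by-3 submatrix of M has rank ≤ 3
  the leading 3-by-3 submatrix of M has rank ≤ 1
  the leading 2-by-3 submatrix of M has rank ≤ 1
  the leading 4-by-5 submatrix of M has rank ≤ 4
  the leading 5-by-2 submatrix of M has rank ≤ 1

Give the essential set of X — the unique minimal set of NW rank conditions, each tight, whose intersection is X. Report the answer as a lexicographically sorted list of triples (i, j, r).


Recovering R(i,j) via the rank-extension bound from the 15 conditions:

  row 1: 1 | 1 | 1 | 1 | 1 | 1
  row 2: 1 | 1 | 1 | 2 | 2 | 2
  row 3: 1 | 1 | 1 | 2 | 3 | 3
  row 4: 1 | 1 | 2 | 3 | 4 | 4
  row 5: 1 | 1 | 2 | 3 | 4 | 5
  row 6: 1 | 2 | 3 | 4 | 5 | 6

second differences of R give the permutation w = (1, 4, 5, 3, 6, 2).

|D(w)|=6, |Ess(w)|=2:

[(3, 3, 1), (5, 2, 1)]


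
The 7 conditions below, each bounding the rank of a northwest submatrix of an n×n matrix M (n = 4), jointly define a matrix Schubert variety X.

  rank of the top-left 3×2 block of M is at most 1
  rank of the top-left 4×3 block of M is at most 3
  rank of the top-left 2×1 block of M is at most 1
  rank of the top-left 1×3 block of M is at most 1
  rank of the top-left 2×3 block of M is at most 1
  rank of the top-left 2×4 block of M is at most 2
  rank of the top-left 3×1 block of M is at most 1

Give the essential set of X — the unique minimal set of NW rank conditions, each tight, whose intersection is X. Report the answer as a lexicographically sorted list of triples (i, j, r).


Recovering R(i,j) via the rank-extension bound from the 7 conditions:

  i=1: 1  1  1  1
  i=2: 1  1  1  2
  i=3: 1  1  2  3
  i=4: 1  2  3  4

reading off 1-entries of Δ²R: w = (1, 4, 3, 2).

Rothe diagram D(w) (3 cells), 2 SE-corners (essential conditions):

[(2, 3, 1), (3, 2, 1)]


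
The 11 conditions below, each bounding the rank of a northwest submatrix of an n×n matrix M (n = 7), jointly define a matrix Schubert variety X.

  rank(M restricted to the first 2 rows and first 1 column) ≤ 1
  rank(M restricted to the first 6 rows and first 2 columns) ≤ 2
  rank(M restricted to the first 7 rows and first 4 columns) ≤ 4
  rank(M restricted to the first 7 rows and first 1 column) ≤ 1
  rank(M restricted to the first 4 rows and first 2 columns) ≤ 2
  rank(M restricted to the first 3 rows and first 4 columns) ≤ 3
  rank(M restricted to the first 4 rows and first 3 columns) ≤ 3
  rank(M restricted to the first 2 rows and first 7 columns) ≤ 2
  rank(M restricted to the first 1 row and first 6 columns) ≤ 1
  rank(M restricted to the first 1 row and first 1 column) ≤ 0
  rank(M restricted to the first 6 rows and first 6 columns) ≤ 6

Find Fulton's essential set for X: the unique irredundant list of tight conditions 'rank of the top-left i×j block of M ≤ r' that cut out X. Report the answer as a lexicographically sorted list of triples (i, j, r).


Recovering R(i,j) via the rank-extension bound from the 11 conditions:

  i=1: 0 1 1 1 1 1 1
  i=2: 1 2 2 2 2 2 2
  i=3: 1 2 3 3 3 3 3
  i=4: 1 2 3 4 4 4 4
  i=5: 1 2 3 4 5 5 5
  i=6: 1 2 3 4 5 6 6
  i=7: 1 2 3 4 5 6 7

hence w(1..7) = (2, 1, 3, 4, 5, 6, 7).

ℓ(w)=1; the 1 essential cell (i,j,r):

[(1, 1, 0)]


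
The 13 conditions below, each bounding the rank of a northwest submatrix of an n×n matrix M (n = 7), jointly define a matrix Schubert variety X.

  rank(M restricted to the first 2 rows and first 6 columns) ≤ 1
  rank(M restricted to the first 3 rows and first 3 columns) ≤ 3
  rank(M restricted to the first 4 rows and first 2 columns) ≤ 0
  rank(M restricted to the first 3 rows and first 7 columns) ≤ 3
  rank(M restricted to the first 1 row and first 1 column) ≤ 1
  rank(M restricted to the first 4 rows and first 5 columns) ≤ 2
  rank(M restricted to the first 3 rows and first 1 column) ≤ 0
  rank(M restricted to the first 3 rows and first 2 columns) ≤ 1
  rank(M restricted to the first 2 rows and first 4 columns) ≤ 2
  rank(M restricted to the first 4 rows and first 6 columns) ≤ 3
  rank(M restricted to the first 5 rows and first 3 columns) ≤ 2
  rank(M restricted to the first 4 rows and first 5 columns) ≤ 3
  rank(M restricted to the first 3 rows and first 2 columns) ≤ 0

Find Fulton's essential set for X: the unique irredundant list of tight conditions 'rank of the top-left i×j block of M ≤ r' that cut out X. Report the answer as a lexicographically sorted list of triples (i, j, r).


Rank table r_w(7×7) implied by the 13 constraints:

  row 1: 0 0 1 1 1 1 1
  row 2: 0 0 1 1 1 1 2
  row 3: 0 0 1 2 2 2 3
  row 4: 0 0 1 2 2 3 4
  row 5: 1 1 2 3 3 4 5
  row 6: 1 2 3 4 4 5 6
  row 7: 1 2 3 4 5 6 7

reading off 1-entries of Δ²R: w = (3, 7, 4, 6, 1, 2, 5).

Fulton essential set (3 of the 12 Rothe cells):

[(2, 6, 1), (4, 2, 0), (4, 5, 2)]


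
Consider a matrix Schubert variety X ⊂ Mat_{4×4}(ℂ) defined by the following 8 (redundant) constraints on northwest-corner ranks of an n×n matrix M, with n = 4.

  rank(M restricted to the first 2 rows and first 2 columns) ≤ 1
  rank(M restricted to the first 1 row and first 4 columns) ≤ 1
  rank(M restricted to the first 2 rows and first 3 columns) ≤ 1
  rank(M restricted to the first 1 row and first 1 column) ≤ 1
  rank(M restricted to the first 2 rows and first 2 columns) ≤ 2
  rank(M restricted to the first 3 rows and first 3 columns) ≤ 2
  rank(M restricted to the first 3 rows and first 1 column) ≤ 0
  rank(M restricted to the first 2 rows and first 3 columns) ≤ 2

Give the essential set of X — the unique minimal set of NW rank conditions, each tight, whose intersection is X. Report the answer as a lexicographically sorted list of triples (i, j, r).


Rank table r_w(4×4) implied by the 8 constraints:

  row 1: 0 1 1 1
  row 2: 0 1 1 2
  row 3: 0 1 2 3
  row 4: 1 2 3 4

reading off 1-entries of Δ²R: w = (2, 4, 3, 1).

ℓ(w)=4; the 2 essential cells (i,j,r):

[(2, 3, 1), (3, 1, 0)]


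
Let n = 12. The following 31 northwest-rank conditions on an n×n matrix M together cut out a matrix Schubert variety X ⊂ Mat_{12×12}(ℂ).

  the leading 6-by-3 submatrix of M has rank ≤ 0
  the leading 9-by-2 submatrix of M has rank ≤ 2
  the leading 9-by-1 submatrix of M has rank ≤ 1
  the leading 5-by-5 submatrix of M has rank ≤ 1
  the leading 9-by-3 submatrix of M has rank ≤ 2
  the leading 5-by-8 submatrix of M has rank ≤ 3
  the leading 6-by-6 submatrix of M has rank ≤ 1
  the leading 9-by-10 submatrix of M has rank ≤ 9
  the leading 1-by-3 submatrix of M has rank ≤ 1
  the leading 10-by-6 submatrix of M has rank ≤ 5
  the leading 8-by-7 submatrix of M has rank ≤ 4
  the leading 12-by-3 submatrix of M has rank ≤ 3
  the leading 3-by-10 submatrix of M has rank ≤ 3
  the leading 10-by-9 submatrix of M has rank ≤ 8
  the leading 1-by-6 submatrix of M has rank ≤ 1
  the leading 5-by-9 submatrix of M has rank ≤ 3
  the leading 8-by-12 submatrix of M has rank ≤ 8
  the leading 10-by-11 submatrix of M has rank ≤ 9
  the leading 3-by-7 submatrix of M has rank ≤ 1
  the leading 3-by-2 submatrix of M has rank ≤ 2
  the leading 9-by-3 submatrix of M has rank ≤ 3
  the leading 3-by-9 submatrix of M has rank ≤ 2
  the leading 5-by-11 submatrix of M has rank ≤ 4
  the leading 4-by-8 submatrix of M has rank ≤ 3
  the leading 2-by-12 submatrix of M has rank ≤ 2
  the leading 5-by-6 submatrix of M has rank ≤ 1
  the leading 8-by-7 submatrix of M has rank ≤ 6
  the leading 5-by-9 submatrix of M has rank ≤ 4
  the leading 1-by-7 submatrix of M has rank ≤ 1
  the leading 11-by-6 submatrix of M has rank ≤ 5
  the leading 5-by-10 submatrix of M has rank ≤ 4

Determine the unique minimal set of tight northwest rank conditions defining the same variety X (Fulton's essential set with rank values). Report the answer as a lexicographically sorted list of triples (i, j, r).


Reconstructing r_w from the 31 given conditions:

  0 | 0 | 0 | 1 | 1 | 1 | 1 | 1 | 1 | 1 | 1 | 1
  0 | 0 | 0 | 1 | 1 | 1 | 1 | 2 | 2 | 2 | 2 | 2
  0 | 0 | 0 | 1 | 1 | 1 | 1 | 2 | 2 | 3 | 3 | 3
  0 | 0 | 0 | 1 | 1 | 1 | 2 | 3 | 3 | 4 | 4 | 4
  0 | 0 | 0 | 1 | 1 | 1 | 2 | 3 | 3 | 4 | 4 | 5
  0 | 0 | 0 | 1 | 1 | 1 | 2 | 3 | 4 | 5 | 5 | 6
  1 | 1 | 1 | 2 | 2 | 2 | 3 | 4 | 5 | 6 | 6 | 7
  1 | 2 | 2 | 3 | 3 | 3 | 4 | 5 | 6 | 7 | 7 | 8
  1 | 2 | 2 | 3 | 4 | 4 | 5 | 6 | 7 | 8 | 8 | 9
  1 | 2 | 3 | 4 | 5 | 5 | 6 | 7 | 8 | 9 | 9 | 10
  1 | 2 | 3 | 4 | 5 | 5 | 6 | 7 | 8 | 9 | 10 | 11
  1 | 2 | 3 | 4 | 5 | 6 | 7 | 8 | 9 | 10 | 11 | 12

hence w(1..12) = (4, 8, 10, 7, 12, 9, 1, 2, 5, 3, 11, 6).

D(w) has 35 cells with 8 SE-corners; essential set:

[(3, 7, 1), (3, 9, 2), (5, 9, 3), (5, 11, 4), (6, 3, 0), (6, 6, 1), (9, 3, 2), (11, 6, 5)]
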